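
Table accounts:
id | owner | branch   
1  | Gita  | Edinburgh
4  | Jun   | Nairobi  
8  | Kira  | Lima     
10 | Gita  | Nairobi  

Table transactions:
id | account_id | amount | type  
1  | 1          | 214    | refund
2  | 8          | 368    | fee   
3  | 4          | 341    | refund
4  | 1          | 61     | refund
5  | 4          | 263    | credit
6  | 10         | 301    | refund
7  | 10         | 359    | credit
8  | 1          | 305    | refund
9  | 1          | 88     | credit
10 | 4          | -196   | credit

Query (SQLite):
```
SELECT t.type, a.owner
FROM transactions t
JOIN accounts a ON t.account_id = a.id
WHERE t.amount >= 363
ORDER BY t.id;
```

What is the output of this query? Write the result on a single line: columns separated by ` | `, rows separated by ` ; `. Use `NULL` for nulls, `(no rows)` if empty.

Each transactions row matches the accounts row where account_id = accounts.id.
Then keep rows with t.amount >= 363.

fee | Kira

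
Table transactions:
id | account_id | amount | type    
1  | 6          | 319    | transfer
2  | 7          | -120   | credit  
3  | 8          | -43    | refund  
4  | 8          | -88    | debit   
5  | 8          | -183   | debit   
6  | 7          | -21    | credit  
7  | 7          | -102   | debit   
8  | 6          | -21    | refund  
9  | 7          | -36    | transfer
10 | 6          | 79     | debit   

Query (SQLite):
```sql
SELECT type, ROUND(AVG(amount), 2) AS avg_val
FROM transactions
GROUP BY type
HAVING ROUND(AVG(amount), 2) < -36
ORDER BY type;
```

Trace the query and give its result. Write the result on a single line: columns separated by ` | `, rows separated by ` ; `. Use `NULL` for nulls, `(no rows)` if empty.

credit | -70.5 ; debit | -73.5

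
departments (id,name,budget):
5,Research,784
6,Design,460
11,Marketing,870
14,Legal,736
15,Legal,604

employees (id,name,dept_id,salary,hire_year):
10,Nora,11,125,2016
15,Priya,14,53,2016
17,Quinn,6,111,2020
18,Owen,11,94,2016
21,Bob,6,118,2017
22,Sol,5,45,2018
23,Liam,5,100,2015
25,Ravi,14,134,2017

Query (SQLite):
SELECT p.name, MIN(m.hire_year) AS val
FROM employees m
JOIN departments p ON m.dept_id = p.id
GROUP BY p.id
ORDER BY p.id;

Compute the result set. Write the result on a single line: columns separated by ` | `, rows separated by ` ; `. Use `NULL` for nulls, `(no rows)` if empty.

Join each employees row to its departments via dept_id.
Group joined rows by departments.id; compute MIN(m.hire_year) per group.
  5: ids {22, 23} → MIN(m.hire_year)=2015
  6: ids {17, 21} → MIN(m.hire_year)=2017
  11: ids {10, 18} → MIN(m.hire_year)=2016
  14: ids {15, 25} → MIN(m.hire_year)=2016

Research | 2015 ; Design | 2017 ; Marketing | 2016 ; Legal | 2016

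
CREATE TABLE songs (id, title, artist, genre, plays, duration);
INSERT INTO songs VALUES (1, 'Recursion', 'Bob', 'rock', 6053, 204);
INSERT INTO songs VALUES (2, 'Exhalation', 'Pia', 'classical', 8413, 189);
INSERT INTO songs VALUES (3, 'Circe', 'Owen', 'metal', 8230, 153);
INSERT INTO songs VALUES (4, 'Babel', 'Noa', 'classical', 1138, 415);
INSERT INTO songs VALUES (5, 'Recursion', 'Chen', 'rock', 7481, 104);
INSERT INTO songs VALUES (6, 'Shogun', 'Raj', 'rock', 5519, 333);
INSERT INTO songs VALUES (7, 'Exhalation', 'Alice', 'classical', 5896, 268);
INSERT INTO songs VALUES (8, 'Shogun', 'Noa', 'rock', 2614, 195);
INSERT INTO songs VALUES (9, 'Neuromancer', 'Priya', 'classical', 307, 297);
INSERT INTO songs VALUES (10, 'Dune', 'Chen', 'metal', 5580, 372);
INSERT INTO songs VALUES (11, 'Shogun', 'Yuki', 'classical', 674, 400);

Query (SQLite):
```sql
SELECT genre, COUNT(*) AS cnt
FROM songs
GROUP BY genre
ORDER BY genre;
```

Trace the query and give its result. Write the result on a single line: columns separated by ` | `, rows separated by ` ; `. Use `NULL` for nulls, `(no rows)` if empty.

Partition songs by genre; compute COUNT(*) within each group.
  classical: ids {2, 4, 7, 9, 11} → COUNT(*)=5
  metal: ids {3, 10} → COUNT(*)=2
  rock: ids {1, 5, 6, 8} → COUNT(*)=4

classical | 5 ; metal | 2 ; rock | 4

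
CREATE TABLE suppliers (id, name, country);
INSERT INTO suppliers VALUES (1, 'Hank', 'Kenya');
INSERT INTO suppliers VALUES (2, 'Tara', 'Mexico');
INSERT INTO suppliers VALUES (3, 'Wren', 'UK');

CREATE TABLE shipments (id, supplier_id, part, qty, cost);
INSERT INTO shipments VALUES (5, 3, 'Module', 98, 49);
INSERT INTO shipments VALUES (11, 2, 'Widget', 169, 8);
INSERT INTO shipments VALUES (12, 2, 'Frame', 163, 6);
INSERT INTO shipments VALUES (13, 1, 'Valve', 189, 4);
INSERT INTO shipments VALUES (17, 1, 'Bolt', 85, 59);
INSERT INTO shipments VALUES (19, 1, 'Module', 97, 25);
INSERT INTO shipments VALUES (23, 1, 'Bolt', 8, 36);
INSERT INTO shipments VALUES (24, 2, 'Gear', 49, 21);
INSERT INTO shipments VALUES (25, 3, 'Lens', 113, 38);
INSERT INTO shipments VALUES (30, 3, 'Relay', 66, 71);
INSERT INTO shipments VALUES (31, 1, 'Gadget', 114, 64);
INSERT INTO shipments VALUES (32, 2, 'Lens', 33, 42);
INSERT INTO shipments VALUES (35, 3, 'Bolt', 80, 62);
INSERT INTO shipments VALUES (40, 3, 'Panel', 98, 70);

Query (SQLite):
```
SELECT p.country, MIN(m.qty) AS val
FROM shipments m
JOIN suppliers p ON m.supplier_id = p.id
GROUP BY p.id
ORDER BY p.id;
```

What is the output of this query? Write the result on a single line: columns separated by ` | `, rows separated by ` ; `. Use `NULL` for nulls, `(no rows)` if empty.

Kenya | 8 ; Mexico | 33 ; UK | 66

Join each shipments row to its suppliers via supplier_id.
Group joined rows by suppliers.id; compute MIN(m.qty) per group.
  1: ids {13, 17, 19, 23, 31} → MIN(m.qty)=8
  2: ids {11, 12, 24, 32} → MIN(m.qty)=33
  3: ids {5, 25, 30, 35, 40} → MIN(m.qty)=66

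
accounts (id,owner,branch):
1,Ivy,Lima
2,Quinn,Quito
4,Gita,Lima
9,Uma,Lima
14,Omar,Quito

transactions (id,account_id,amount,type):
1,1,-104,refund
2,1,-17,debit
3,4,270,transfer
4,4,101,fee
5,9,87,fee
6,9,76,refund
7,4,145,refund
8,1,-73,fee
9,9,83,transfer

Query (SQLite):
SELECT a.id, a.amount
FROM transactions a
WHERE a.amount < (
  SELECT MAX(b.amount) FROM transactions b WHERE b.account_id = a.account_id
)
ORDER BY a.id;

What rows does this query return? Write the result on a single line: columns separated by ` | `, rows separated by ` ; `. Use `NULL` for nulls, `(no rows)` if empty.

For each transactions row a, compute MAX(amount) over rows sharing a.account_id.
Keep row a if a.amount < that per-group MAX.
  account_id=1: MAX(amount) = -17
  account_id=4: MAX(amount) = 270
  account_id=9: MAX(amount) = 87

1 | -104 ; 4 | 101 ; 6 | 76 ; 7 | 145 ; 8 | -73 ; 9 | 83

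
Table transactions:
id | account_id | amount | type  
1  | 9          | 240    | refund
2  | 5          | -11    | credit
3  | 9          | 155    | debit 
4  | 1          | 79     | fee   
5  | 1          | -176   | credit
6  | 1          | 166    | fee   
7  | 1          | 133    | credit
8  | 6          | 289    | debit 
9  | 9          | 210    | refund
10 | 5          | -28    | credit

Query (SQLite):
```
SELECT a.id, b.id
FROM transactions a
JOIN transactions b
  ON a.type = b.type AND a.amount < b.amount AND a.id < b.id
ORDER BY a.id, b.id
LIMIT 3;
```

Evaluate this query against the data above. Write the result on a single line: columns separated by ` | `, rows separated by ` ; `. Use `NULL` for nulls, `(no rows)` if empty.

2 | 7 ; 3 | 8 ; 4 | 6

Pairs (a,b) with same type, a.amount < b.amount, a.id < b.id.
type groups: credit:{2,5,7,10} debit:{3,8} fee:{4,6} refund:{1,9}
Ordered by (a.id, b.id); first 3.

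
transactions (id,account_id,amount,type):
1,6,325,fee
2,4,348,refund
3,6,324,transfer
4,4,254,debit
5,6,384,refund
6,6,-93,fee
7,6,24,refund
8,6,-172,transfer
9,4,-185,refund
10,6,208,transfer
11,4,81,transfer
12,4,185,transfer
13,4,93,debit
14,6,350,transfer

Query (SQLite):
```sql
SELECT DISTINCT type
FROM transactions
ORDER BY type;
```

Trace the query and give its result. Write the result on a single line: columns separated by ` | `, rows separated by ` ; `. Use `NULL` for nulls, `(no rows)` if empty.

debit ; fee ; refund ; transfer

Collect distinct type values from transactions.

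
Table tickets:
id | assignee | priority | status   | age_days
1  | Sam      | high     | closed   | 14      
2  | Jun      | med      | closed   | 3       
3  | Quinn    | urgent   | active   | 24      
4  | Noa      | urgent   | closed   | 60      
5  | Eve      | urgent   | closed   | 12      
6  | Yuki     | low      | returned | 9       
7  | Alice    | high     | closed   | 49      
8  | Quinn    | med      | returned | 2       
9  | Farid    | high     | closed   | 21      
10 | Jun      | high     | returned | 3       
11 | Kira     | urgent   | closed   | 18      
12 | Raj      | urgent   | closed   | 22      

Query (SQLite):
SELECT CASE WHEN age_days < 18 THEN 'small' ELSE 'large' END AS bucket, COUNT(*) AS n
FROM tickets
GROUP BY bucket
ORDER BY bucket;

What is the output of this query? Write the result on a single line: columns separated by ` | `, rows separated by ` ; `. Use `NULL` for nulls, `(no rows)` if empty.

Bucket rows by age_days < 18 → 'small' else 'large'; count each bucket.

large | 6 ; small | 6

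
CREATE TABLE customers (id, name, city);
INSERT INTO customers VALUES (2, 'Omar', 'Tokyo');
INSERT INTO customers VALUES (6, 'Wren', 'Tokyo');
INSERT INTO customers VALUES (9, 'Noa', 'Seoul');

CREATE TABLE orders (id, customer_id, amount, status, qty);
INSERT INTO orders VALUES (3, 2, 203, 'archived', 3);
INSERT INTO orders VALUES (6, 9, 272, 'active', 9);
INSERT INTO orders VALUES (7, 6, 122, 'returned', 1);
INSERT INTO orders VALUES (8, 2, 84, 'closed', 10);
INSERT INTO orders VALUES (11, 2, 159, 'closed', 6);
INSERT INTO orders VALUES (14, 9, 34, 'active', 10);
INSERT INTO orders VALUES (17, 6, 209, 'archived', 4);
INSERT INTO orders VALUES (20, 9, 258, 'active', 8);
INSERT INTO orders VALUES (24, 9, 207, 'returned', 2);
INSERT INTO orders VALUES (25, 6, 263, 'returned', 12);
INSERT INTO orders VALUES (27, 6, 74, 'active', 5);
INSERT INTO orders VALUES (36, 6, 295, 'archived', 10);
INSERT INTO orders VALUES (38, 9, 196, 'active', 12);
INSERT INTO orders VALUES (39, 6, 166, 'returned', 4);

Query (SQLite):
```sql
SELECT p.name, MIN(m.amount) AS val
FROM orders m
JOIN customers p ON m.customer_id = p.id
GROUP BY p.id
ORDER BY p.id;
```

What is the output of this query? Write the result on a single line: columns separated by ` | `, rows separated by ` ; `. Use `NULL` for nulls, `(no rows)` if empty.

Omar | 84 ; Wren | 74 ; Noa | 34

Join each orders row to its customers via customer_id.
Group joined rows by customers.id; compute MIN(m.amount) per group.
  2: ids {3, 8, 11} → MIN(m.amount)=84
  6: ids {7, 17, 25, 27, 36, 39} → MIN(m.amount)=74
  9: ids {6, 14, 20, 24, 38} → MIN(m.amount)=34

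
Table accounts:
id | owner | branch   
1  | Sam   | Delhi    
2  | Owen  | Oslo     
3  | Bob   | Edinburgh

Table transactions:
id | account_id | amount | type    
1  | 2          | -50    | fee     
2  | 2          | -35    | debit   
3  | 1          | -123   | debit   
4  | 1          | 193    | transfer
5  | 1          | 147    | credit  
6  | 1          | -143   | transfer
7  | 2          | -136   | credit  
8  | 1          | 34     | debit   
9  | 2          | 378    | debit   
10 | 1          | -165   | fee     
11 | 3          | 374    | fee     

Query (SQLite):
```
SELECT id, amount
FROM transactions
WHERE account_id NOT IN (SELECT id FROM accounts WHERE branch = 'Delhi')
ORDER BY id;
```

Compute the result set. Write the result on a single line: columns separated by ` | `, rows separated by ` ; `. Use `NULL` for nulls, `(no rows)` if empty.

1 | -50 ; 2 | -35 ; 7 | -136 ; 9 | 378 ; 11 | 374

Inner query: accounts.id where branch = 'Delhi'.
Outer: keep transactions rows whose account_id is not in that set.
Inner query → {1}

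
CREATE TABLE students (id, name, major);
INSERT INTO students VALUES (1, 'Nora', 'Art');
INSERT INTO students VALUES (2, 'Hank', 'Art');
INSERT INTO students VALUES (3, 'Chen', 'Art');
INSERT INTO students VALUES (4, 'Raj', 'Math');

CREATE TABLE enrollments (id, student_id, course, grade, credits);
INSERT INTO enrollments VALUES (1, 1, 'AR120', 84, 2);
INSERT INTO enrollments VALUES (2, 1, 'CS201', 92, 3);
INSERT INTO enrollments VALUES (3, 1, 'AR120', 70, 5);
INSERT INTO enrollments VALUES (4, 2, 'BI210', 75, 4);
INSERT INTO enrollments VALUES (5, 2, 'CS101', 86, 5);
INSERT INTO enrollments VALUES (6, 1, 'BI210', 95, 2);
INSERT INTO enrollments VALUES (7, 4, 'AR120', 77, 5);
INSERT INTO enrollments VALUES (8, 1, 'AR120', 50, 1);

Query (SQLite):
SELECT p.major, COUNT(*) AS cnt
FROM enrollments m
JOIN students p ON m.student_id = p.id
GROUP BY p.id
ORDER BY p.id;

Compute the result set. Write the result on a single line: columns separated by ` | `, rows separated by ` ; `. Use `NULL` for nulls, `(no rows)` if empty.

Art | 5 ; Art | 2 ; Math | 1

Join each enrollments row to its students via student_id.
Group joined rows by students.id; compute COUNT(*) per group.
  1: ids {1, 2, 3, 6, 8} → COUNT(*)=5
  2: ids {4, 5} → COUNT(*)=2
  4: ids {7} → COUNT(*)=1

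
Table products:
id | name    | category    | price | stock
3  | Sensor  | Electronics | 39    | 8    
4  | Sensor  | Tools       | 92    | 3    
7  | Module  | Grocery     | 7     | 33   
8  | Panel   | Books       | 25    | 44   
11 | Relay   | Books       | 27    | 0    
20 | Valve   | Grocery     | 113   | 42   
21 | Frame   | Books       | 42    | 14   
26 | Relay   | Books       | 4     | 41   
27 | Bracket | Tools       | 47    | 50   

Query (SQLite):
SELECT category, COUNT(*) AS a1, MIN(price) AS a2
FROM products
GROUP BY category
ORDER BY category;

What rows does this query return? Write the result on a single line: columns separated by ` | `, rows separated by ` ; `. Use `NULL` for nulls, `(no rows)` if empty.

Books | 4 | 4 ; Electronics | 1 | 39 ; Grocery | 2 | 7 ; Tools | 2 | 47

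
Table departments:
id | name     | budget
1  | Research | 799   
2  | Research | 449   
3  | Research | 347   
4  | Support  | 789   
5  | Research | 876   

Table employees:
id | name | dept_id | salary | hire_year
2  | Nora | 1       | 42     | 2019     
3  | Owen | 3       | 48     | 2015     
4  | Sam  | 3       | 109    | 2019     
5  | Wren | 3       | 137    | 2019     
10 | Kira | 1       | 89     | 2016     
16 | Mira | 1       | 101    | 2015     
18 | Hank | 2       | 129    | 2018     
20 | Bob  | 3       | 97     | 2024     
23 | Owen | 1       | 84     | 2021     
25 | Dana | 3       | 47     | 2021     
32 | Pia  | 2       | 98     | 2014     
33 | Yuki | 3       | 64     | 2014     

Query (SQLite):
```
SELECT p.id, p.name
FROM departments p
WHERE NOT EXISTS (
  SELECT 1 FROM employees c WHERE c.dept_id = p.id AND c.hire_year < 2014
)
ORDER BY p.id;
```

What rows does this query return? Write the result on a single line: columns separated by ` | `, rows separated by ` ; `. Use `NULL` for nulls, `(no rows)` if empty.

1 | Research ; 2 | Research ; 3 | Research ; 4 | Support ; 5 | Research

For each departments row, check whether any employees with matching dept_id has hire_year < 2014.
Keep rows where that is false.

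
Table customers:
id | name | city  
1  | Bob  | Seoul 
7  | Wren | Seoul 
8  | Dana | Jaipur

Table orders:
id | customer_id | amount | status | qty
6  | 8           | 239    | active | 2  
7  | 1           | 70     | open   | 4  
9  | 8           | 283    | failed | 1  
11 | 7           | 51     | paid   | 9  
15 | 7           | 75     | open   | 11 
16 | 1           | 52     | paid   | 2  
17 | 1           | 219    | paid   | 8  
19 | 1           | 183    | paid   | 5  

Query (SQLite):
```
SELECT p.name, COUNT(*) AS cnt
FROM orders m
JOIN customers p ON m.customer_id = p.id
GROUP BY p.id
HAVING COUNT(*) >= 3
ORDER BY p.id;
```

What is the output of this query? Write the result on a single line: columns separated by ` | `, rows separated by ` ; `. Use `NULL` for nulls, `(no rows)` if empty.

Join each orders row to its customers via customer_id.
Group joined rows by customers.id; compute COUNT(*) per group.
HAVING: keep groups with count ≥ 3.
  1: ids {7, 16, 17, 19} → COUNT(*)=4
  7: ids {11, 15} → COUNT(*)=2
  8: ids {6, 9} → COUNT(*)=2

Bob | 4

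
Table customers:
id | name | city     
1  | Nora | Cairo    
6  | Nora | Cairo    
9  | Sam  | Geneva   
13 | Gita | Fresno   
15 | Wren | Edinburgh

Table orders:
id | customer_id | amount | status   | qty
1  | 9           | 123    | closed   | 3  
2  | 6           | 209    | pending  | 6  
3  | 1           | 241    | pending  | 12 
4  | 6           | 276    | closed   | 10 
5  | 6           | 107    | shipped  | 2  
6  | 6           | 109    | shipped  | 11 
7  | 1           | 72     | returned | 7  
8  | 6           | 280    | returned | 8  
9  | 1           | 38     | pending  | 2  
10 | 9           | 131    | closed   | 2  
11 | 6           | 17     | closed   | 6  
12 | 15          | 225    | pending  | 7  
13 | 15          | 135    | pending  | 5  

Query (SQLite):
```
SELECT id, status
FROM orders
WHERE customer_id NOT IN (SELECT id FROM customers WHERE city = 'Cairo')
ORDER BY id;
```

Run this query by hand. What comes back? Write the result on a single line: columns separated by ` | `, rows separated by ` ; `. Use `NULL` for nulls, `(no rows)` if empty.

Inner query: customers.id where city = 'Cairo'.
Outer: keep orders rows whose customer_id is not in that set.
Inner query → {1, 6}

1 | closed ; 10 | closed ; 12 | pending ; 13 | pending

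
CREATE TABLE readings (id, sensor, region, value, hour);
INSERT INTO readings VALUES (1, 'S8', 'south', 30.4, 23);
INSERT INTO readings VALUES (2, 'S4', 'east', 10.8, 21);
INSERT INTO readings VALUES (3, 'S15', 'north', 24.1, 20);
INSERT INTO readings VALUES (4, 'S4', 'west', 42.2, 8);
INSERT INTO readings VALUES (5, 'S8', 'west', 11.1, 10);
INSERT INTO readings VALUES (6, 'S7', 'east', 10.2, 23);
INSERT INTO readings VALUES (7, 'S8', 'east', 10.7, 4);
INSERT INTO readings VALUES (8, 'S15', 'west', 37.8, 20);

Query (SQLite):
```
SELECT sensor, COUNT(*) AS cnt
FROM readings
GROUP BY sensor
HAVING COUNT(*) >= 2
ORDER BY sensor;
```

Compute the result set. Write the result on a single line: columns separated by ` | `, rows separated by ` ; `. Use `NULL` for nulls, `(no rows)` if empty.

S15 | 2 ; S4 | 2 ; S8 | 3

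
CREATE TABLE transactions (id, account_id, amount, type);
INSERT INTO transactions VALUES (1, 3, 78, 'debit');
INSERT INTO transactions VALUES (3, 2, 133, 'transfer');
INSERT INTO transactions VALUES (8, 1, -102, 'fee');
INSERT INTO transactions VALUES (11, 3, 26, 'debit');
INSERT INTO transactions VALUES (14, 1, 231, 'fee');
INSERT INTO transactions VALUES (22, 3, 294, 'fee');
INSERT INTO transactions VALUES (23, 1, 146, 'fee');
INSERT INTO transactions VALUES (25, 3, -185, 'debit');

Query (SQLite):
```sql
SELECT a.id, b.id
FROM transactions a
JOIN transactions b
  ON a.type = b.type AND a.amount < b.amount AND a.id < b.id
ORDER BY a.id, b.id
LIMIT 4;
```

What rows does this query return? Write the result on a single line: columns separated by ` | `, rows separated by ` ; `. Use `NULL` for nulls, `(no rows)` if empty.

Pairs (a,b) with same type, a.amount < b.amount, a.id < b.id.
type groups: debit:{1,11,25} fee:{8,14,22,23} transfer:{3}
Ordered by (a.id, b.id); first 4.

8 | 14 ; 8 | 22 ; 8 | 23 ; 14 | 22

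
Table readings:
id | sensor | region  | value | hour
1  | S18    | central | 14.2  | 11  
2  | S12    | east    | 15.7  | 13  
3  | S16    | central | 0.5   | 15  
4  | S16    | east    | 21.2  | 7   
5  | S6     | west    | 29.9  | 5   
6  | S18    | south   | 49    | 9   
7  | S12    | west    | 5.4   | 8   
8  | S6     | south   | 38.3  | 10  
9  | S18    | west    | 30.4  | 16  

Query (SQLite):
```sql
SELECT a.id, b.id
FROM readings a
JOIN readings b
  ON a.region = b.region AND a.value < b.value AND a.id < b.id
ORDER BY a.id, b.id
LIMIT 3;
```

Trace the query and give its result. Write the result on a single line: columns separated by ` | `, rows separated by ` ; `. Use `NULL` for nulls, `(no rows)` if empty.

2 | 4 ; 5 | 9 ; 7 | 9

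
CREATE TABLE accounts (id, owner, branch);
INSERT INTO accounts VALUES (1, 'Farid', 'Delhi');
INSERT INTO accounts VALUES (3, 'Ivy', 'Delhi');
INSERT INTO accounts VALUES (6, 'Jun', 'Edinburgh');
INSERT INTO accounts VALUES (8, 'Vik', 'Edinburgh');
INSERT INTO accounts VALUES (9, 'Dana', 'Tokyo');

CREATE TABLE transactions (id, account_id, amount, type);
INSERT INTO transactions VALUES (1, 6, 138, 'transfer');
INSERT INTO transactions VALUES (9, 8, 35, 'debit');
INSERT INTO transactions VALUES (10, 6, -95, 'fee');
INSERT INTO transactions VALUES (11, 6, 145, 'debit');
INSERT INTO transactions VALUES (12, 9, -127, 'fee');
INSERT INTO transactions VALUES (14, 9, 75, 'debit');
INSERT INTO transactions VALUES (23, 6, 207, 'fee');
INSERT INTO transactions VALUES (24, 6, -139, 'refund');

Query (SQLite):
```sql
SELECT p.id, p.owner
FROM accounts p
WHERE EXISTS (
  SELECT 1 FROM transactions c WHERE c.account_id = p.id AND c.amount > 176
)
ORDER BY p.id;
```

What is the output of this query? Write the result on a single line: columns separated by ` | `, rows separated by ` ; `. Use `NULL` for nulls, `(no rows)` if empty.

For each accounts row, check whether any transactions with matching account_id has amount > 176.
Keep rows where that is true.

6 | Jun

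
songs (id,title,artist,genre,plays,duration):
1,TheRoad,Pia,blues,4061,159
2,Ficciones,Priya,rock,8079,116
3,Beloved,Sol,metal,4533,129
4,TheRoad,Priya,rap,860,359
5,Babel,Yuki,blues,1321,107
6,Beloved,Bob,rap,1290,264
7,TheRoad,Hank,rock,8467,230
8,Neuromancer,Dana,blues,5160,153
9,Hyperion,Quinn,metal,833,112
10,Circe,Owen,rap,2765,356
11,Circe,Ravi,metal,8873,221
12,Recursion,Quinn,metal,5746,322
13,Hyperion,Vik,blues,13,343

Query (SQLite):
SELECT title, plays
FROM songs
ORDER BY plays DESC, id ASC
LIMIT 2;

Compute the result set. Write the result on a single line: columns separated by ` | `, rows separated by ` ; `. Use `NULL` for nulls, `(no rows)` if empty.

Circe | 8873 ; TheRoad | 8467

Sort by plays desc, tiebreak id asc: (8873, id=11), (8467, id=7), (8079, id=2), (5746, id=12), (5160, id=8) …. Take first 2.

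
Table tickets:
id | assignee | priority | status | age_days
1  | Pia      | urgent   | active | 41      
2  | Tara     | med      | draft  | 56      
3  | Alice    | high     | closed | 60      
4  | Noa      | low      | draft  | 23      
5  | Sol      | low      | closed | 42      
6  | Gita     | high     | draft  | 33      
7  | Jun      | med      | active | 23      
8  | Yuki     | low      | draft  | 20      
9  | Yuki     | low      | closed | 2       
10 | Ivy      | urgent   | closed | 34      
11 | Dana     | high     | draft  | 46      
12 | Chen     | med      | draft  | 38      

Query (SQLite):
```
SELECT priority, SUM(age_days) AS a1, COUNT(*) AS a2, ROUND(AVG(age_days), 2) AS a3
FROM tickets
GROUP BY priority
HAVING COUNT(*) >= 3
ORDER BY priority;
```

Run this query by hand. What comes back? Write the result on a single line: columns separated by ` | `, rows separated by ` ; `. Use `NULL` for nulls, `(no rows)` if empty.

high | 139 | 3 | 46.33 ; low | 87 | 4 | 21.75 ; med | 117 | 3 | 39

Group tickets by priority.
Per group compute: SUM(age_days), COUNT(*), ROUND(AVG(age_days), 2).
HAVING: drop groups with fewer than 3 rows.
  high: ids {3, 6, 11} → SUM(age_days)=139, COUNT(*)=3, ROUND(AVG(age_days), 2)=46.33
  low: ids {4, 5, 8, 9} → SUM(age_days)=87, COUNT(*)=4, ROUND(AVG(age_days), 2)=21.75
  med: ids {2, 7, 12} → SUM(age_days)=117, COUNT(*)=3, ROUND(AVG(age_days), 2)=39
  urgent: ids {1, 10} → SUM(age_days)=75, COUNT(*)=2, ROUND(AVG(age_days), 2)=37.5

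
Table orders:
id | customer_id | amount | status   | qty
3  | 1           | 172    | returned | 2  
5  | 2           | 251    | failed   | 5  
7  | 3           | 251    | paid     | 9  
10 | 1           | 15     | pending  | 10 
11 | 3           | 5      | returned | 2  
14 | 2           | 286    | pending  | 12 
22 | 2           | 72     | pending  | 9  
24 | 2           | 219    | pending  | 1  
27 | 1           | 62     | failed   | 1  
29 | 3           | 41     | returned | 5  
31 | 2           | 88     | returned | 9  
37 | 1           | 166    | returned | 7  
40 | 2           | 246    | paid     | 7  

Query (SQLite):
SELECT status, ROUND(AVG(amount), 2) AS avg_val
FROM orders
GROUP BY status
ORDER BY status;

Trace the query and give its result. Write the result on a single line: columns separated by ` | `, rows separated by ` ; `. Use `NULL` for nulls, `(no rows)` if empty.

failed | 156.5 ; paid | 248.5 ; pending | 148 ; returned | 94.4

Partition orders by status; compute ROUND(AVG(amount), 2) within each group.
  failed: ids {5, 27} → ROUND(AVG(amount), 2)=156.5
  paid: ids {7, 40} → ROUND(AVG(amount), 2)=248.5
  pending: ids {10, 14, 22, 24} → ROUND(AVG(amount), 2)=148
  returned: ids {3, 11, 29, 31, 37} → ROUND(AVG(amount), 2)=94.4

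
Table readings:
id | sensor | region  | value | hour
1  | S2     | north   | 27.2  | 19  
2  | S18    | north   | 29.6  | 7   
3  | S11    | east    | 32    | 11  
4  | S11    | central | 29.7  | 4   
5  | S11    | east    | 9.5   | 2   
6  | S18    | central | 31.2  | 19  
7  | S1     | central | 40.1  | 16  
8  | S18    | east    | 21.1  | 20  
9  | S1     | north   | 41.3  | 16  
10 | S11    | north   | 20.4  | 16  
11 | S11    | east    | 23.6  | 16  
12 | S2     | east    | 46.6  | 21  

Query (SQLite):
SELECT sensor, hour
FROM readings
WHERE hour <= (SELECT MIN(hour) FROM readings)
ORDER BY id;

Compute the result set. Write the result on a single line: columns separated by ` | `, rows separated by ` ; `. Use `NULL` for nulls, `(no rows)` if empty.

S11 | 2

Scalar subquery: MIN(hour) over all readings rows = 2.
Keep rows where hour <= that value.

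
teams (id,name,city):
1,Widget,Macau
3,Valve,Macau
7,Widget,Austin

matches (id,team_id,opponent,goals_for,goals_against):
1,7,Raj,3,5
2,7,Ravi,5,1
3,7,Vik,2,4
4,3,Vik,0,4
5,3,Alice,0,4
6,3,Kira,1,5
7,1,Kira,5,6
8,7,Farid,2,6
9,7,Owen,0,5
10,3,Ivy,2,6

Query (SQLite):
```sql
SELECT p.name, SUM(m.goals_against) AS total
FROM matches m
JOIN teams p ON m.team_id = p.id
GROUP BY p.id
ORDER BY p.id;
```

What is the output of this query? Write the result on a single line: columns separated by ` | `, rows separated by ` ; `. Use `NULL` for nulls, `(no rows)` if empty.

Widget | 6 ; Valve | 19 ; Widget | 21

Join each matches row to its teams via team_id.
Group joined rows by teams.id; compute SUM(m.goals_against) per group.
  1: ids {7} → SUM(m.goals_against)=6
  3: ids {4, 5, 6, 10} → SUM(m.goals_against)=19
  7: ids {1, 2, 3, 8, 9} → SUM(m.goals_against)=21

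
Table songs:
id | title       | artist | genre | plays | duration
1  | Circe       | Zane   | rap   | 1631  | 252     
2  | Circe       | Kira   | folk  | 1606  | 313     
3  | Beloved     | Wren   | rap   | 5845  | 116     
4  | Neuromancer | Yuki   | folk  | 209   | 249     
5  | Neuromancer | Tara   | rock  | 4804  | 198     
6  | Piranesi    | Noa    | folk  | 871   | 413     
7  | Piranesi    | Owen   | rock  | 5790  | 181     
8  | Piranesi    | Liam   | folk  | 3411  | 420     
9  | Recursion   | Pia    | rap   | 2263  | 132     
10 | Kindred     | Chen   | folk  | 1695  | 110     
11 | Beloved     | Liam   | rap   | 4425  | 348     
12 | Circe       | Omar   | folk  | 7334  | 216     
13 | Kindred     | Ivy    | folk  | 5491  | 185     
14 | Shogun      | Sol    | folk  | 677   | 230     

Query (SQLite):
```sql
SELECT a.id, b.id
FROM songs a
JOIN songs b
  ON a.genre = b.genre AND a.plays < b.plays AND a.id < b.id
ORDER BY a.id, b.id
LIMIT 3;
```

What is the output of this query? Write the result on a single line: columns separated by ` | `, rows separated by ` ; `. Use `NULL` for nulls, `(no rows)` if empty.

1 | 3 ; 1 | 9 ; 1 | 11

Pairs (a,b) with same genre, a.plays < b.plays, a.id < b.id.
genre groups: folk:{2,4,6,8,10,12,13,14} rap:{1,3,9,11} rock:{5,7}
Ordered by (a.id, b.id); first 3.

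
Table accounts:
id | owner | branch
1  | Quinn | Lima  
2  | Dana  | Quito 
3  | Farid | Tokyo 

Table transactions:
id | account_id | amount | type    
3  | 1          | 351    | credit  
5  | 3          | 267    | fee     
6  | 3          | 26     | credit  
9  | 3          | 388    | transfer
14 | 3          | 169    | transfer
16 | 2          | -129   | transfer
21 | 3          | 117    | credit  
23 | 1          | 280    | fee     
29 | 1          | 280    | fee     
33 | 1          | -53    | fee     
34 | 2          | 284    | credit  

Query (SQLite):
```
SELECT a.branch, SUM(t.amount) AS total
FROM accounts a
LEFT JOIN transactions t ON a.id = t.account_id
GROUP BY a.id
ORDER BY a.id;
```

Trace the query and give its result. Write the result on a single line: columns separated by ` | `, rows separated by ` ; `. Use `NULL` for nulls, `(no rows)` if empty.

LEFT JOIN keeps every accounts row; unmatched ones get NULL for transactions columns.
Group by accounts.id and compute SUM(t.amount). SUM over an all-NULL group is NULL.
  1: ids {3, 23, 29, 33} → SUM(t.amount)=858
  2: ids {16, 34} → SUM(t.amount)=155
  3: ids {5, 6, 9, 14, 21} → SUM(t.amount)=967

Lima | 858 ; Quito | 155 ; Tokyo | 967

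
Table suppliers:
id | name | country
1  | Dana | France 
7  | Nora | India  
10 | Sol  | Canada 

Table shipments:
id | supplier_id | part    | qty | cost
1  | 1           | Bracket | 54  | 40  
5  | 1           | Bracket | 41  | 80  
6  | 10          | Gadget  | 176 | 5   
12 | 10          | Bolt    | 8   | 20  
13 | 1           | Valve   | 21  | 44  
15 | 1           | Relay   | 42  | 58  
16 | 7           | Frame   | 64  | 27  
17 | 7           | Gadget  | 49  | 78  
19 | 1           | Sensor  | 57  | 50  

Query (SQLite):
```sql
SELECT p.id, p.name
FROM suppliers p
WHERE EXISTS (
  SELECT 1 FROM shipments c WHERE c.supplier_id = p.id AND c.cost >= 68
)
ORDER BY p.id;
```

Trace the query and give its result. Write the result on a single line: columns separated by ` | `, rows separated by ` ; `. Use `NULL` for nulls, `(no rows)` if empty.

1 | Dana ; 7 | Nora

For each suppliers row, check whether any shipments with matching supplier_id has cost >= 68.
Keep rows where that is true.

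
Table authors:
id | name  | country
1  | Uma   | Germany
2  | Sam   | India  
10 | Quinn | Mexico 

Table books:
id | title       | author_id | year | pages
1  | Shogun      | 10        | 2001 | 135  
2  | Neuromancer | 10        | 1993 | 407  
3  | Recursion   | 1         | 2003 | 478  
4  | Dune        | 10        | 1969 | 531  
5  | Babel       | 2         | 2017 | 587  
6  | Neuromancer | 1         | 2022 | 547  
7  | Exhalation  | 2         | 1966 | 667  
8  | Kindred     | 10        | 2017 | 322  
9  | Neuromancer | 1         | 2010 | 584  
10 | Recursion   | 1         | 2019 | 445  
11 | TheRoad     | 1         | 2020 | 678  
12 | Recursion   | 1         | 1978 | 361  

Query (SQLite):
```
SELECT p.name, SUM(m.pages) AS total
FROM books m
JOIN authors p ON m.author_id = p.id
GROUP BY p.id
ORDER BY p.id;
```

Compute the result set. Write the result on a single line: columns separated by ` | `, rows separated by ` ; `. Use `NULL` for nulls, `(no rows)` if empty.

Uma | 3093 ; Sam | 1254 ; Quinn | 1395

Join each books row to its authors via author_id.
Group joined rows by authors.id; compute SUM(m.pages) per group.
  1: ids {3, 6, 9, 10, 11, 12} → SUM(m.pages)=3093
  2: ids {5, 7} → SUM(m.pages)=1254
  10: ids {1, 2, 4, 8} → SUM(m.pages)=1395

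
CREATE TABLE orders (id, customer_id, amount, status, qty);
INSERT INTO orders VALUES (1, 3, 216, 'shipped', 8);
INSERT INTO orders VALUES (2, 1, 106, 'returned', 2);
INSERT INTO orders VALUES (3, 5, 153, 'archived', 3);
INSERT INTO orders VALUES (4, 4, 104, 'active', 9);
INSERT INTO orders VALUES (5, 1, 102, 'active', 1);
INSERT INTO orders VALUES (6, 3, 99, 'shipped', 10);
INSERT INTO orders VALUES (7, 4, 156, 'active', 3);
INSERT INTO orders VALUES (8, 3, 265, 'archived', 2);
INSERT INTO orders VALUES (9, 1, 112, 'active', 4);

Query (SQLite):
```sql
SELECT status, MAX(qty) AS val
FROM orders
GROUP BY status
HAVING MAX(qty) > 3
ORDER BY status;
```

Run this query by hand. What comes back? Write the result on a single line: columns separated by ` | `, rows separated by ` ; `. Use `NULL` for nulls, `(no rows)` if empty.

active | 9 ; shipped | 10

Partition orders by status; compute MAX(qty) within each group.
HAVING: keep groups where MAX(qty) > 3.
  active: ids {4, 5, 7, 9} → MAX(qty)=9
  archived: ids {3, 8} → MAX(qty)=3
  returned: ids {2} → MAX(qty)=2
  shipped: ids {1, 6} → MAX(qty)=10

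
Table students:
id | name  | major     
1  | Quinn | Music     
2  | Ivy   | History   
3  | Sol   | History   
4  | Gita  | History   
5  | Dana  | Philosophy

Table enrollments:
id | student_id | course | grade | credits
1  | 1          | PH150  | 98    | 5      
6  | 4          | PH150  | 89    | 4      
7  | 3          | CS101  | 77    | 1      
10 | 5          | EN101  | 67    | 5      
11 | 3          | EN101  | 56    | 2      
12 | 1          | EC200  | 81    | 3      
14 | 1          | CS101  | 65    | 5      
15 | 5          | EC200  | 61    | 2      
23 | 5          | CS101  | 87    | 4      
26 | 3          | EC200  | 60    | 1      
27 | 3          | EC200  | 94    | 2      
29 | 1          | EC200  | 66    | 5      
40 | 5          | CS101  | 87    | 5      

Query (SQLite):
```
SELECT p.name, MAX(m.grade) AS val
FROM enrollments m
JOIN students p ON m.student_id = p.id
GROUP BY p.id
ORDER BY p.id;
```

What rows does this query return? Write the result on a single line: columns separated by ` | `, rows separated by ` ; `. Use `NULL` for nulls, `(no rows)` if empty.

Quinn | 98 ; Sol | 94 ; Gita | 89 ; Dana | 87

Join each enrollments row to its students via student_id.
Group joined rows by students.id; compute MAX(m.grade) per group.
  1: ids {1, 12, 14, 29} → MAX(m.grade)=98
  3: ids {7, 11, 26, 27} → MAX(m.grade)=94
  4: ids {6} → MAX(m.grade)=89
  5: ids {10, 15, 23, 40} → MAX(m.grade)=87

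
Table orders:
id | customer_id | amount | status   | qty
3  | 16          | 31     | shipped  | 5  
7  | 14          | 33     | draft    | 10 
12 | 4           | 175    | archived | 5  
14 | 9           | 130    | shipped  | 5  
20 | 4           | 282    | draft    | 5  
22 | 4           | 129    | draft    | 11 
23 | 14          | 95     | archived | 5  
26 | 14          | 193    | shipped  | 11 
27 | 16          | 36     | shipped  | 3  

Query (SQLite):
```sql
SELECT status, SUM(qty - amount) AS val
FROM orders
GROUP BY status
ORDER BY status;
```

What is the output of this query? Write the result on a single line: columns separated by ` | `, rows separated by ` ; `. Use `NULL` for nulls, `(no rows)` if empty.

For each row compute qty - amount.
Group by status; take SUM of the expression per group.
  archived: ids {12, 23} → SUM(qty - amount)=-260
  draft: ids {7, 20, 22} → SUM(qty - amount)=-418
  shipped: ids {3, 14, 26, 27} → SUM(qty - amount)=-366

archived | -260 ; draft | -418 ; shipped | -366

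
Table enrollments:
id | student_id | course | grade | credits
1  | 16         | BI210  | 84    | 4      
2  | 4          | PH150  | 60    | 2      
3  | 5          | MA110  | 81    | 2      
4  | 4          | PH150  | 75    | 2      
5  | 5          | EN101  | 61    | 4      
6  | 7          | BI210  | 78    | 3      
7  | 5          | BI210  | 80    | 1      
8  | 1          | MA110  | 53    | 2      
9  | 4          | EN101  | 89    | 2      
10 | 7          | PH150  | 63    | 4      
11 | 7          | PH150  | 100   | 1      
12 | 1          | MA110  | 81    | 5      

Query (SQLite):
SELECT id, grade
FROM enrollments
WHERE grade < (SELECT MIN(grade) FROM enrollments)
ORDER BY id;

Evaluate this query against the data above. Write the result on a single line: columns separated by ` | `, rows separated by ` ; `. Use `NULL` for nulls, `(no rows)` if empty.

(no rows)

Scalar subquery: MIN(grade) over all enrollments rows = 53.
Keep rows where grade < that value.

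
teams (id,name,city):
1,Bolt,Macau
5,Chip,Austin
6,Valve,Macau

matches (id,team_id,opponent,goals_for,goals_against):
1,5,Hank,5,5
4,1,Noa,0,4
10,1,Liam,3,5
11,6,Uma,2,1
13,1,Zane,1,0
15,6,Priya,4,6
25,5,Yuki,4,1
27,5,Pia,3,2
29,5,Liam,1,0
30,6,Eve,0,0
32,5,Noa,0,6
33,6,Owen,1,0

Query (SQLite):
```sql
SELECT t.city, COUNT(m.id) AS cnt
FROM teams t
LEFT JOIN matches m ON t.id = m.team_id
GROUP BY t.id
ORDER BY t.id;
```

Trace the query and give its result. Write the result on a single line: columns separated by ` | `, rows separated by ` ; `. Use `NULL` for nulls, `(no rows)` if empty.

LEFT JOIN keeps every teams row; unmatched ones get NULL for matches columns.
Group by teams.id and compute COUNT(m.id). COUNT(col) of an all-NULL group is 0.
  1: ids {4, 10, 13} → COUNT(m.id)=3
  5: ids {1, 25, 27, 29, 32} → COUNT(m.id)=5
  6: ids {11, 15, 30, 33} → COUNT(m.id)=4

Macau | 3 ; Austin | 5 ; Macau | 4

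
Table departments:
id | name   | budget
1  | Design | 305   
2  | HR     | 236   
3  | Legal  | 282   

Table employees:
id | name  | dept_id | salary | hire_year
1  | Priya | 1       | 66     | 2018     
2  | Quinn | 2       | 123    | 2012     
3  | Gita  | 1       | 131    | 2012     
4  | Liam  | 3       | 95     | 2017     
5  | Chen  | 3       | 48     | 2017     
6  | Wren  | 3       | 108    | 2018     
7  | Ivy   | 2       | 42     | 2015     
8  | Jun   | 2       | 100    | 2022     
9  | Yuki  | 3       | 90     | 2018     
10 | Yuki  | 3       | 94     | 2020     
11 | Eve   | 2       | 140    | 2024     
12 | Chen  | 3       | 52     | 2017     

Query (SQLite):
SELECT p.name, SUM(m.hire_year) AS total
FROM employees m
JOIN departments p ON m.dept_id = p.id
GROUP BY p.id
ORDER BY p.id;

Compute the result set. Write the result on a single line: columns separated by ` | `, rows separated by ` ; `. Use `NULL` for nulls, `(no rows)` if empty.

Design | 4030 ; HR | 8073 ; Legal | 12107

Join each employees row to its departments via dept_id.
Group joined rows by departments.id; compute SUM(m.hire_year) per group.
  1: ids {1, 3} → SUM(m.hire_year)=4030
  2: ids {2, 7, 8, 11} → SUM(m.hire_year)=8073
  3: ids {4, 5, 6, 9, 10, 12} → SUM(m.hire_year)=12107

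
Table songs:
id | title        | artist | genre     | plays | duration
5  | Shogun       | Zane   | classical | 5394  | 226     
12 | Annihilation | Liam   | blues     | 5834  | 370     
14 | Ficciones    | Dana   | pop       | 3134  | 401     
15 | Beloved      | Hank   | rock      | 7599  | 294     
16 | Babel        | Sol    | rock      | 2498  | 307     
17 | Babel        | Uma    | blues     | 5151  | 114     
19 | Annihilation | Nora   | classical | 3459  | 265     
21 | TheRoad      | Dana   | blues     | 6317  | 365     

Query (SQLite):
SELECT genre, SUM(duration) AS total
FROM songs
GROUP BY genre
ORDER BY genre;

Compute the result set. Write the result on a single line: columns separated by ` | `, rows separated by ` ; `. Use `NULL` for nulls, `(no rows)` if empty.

blues | 849 ; classical | 491 ; pop | 401 ; rock | 601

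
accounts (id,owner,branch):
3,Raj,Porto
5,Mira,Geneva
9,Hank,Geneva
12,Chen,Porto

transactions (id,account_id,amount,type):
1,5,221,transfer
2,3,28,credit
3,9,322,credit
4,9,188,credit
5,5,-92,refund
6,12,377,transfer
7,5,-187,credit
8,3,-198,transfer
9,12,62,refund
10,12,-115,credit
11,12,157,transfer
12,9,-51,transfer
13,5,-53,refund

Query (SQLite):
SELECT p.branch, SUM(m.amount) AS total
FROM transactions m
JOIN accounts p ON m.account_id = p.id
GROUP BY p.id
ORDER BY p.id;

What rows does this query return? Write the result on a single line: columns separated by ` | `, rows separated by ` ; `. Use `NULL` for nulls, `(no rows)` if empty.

Porto | -170 ; Geneva | -111 ; Geneva | 459 ; Porto | 481

Join each transactions row to its accounts via account_id.
Group joined rows by accounts.id; compute SUM(m.amount) per group.
  3: ids {2, 8} → SUM(m.amount)=-170
  5: ids {1, 5, 7, 13} → SUM(m.amount)=-111
  9: ids {3, 4, 12} → SUM(m.amount)=459
  12: ids {6, 9, 10, 11} → SUM(m.amount)=481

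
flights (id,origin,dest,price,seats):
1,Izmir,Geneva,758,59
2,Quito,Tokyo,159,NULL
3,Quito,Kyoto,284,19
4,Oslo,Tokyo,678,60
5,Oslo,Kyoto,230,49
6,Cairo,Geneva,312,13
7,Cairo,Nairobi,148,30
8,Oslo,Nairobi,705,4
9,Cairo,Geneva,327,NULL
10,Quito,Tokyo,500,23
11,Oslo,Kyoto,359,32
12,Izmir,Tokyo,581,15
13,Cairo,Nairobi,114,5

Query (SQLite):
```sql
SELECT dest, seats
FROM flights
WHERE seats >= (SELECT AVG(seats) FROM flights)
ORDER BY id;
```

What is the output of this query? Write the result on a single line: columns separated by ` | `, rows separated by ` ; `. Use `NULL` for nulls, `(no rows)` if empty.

Scalar subquery: AVG(seats) over all flights rows = 28.090909 (≈; comparison uses full precision).
Keep rows where seats >= that value.

Geneva | 59 ; Tokyo | 60 ; Kyoto | 49 ; Nairobi | 30 ; Kyoto | 32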